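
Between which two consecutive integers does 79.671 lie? 79 and 80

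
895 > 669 True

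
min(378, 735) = 378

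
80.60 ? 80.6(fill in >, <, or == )==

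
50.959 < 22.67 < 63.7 False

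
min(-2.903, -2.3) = -2.903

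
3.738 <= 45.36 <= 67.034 True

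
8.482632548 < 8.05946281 False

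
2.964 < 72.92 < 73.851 True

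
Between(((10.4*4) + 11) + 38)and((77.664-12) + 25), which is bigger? ((77.664-12) + 25)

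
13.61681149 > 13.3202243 True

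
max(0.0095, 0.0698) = 0.0698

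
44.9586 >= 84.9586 False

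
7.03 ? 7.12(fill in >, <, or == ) <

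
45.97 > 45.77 True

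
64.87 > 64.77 True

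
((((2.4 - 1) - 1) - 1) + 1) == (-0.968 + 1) False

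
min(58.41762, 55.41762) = 55.41762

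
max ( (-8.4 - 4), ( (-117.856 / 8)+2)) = -12.4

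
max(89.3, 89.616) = 89.616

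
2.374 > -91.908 True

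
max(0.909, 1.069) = 1.069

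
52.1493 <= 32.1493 False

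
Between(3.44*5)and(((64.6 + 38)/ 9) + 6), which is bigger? (((64.6 + 38)/ 9) + 6)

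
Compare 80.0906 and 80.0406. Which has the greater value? 80.0906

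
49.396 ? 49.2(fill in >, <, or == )>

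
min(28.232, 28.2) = 28.2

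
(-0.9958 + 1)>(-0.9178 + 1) False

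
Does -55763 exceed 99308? No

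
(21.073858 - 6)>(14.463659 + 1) False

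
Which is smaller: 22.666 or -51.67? -51.67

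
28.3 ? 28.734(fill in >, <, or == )<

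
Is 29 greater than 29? No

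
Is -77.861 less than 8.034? Yes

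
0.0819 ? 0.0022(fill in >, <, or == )>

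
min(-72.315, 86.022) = -72.315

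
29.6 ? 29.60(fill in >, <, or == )==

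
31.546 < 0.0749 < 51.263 False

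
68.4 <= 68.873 True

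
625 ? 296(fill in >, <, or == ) >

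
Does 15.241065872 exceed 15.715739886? No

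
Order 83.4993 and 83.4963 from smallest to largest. 83.4963, 83.4993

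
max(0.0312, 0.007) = 0.0312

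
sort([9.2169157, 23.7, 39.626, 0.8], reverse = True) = [39.626, 23.7, 9.2169157, 0.8]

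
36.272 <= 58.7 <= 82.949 True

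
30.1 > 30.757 False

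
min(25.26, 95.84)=25.26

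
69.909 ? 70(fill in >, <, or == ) <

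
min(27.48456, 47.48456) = 27.48456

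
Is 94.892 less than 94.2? No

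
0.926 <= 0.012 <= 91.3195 False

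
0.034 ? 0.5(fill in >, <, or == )<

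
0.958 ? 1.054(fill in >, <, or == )<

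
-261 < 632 True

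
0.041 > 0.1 False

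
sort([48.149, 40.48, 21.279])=[21.279, 40.48, 48.149]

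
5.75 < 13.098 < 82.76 True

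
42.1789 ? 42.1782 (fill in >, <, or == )>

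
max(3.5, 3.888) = 3.888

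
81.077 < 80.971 False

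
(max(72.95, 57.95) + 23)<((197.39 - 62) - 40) False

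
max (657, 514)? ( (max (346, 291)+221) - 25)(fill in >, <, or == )>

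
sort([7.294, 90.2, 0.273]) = [0.273, 7.294, 90.2]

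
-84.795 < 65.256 True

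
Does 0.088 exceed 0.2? No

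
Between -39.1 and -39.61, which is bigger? -39.1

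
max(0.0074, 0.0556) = 0.0556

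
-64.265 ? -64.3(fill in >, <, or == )>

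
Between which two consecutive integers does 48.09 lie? 48 and 49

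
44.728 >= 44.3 True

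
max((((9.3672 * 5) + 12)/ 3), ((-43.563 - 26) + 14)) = 19.612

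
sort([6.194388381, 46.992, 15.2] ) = [6.194388381, 15.2, 46.992]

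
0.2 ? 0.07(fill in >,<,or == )>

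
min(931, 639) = 639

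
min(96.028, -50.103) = -50.103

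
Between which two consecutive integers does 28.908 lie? 28 and 29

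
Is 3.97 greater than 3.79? Yes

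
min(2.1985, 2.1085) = 2.1085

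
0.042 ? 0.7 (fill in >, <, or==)<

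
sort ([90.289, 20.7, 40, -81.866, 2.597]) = [-81.866, 2.597, 20.7, 40, 90.289]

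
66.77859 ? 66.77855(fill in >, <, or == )>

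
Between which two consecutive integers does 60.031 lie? 60 and 61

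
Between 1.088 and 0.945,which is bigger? 1.088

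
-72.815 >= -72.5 False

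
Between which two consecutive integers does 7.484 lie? 7 and 8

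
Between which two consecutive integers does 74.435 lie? 74 and 75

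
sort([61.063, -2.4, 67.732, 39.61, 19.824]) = [-2.4, 19.824, 39.61, 61.063, 67.732]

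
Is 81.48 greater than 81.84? No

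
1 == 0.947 False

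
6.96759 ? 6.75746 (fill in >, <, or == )>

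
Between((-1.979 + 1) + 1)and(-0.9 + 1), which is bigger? (-0.9 + 1)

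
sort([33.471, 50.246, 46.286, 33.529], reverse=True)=[50.246, 46.286, 33.529, 33.471]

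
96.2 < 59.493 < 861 False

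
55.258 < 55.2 False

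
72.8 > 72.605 True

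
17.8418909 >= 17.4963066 True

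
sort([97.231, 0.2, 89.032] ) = [0.2, 89.032, 97.231]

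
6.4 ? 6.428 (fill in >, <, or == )<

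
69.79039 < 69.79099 True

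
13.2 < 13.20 False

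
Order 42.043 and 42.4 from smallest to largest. 42.043, 42.4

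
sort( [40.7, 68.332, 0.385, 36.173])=[0.385, 36.173, 40.7, 68.332]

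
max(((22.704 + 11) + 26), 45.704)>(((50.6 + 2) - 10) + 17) True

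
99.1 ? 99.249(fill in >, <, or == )<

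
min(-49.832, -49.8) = -49.832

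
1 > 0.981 True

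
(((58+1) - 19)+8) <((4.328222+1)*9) False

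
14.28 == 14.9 False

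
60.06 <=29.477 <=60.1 False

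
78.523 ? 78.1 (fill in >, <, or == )>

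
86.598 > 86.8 False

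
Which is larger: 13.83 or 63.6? 63.6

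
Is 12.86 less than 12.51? No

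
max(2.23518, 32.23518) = 32.23518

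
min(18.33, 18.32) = 18.32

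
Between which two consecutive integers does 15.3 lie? 15 and 16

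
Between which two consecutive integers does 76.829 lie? 76 and 77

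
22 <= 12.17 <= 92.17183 False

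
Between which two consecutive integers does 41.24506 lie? 41 and 42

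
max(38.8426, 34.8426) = 38.8426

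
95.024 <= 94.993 False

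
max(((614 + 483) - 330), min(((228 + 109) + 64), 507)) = 767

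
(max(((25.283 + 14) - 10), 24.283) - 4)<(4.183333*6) False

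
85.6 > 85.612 False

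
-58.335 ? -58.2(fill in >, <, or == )<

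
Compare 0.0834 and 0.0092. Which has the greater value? 0.0834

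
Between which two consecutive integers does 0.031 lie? 0 and 1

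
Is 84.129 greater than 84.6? No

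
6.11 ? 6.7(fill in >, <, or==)<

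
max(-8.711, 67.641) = 67.641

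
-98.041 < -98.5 False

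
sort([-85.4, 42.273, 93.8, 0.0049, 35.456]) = [-85.4, 0.0049, 35.456, 42.273, 93.8]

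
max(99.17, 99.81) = 99.81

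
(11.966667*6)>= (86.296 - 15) True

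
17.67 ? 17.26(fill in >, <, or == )>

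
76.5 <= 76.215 False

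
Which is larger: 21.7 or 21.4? 21.7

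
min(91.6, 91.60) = 91.6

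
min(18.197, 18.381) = 18.197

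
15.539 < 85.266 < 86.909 True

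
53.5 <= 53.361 False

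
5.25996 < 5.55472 True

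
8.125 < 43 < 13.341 False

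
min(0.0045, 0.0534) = 0.0045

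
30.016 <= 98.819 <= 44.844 False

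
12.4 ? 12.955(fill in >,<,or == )<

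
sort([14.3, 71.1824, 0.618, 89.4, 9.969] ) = [0.618, 9.969, 14.3, 71.1824, 89.4]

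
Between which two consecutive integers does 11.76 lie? 11 and 12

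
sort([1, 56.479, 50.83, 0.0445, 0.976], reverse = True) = [56.479, 50.83, 1, 0.976, 0.0445]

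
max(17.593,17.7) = 17.7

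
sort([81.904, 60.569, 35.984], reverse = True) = [81.904, 60.569, 35.984]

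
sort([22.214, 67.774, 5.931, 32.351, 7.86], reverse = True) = [67.774, 32.351, 22.214, 7.86, 5.931]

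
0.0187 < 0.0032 False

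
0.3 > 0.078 True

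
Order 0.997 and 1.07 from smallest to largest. 0.997, 1.07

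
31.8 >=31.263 True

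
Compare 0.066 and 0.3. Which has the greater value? 0.3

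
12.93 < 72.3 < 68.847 False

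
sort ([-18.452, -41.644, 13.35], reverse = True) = [13.35, -18.452, -41.644]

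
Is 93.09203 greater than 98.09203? No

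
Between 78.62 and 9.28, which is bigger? 78.62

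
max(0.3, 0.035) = 0.3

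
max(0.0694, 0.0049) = 0.0694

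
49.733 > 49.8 False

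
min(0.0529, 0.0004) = 0.0004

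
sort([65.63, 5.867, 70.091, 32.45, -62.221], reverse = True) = [70.091, 65.63, 32.45, 5.867, -62.221]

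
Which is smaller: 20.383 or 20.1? 20.1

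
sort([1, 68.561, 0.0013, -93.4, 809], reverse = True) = [809, 68.561, 1, 0.0013, -93.4]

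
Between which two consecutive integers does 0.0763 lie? 0 and 1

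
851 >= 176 True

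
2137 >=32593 False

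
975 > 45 True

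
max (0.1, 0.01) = 0.1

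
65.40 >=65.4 True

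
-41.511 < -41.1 True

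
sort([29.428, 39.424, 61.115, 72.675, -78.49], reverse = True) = [72.675, 61.115, 39.424, 29.428, -78.49]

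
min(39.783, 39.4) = 39.4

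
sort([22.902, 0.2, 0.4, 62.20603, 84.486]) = [0.2, 0.4, 22.902, 62.20603, 84.486]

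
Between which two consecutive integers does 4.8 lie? 4 and 5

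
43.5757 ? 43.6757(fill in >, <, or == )<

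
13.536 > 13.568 False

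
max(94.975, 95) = 95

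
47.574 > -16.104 True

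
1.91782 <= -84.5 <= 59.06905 False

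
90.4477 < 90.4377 False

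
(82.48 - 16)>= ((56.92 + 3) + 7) False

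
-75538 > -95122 True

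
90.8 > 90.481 True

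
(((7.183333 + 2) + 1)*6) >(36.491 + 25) False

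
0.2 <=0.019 False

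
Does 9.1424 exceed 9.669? No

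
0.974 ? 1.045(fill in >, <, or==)<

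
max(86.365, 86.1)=86.365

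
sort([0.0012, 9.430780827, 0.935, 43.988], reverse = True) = [43.988, 9.430780827, 0.935, 0.0012]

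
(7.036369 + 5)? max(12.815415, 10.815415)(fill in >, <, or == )<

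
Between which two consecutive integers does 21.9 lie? 21 and 22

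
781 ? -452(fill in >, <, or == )>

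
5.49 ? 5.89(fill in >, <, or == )<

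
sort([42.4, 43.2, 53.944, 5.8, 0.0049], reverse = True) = [53.944, 43.2, 42.4, 5.8, 0.0049]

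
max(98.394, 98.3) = 98.394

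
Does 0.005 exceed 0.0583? No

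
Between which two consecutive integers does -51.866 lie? -52 and -51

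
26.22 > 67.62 False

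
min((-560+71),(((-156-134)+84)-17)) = -489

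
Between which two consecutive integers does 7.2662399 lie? 7 and 8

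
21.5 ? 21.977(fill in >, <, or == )<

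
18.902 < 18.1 False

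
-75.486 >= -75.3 False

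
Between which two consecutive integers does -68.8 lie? -69 and -68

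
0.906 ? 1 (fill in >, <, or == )<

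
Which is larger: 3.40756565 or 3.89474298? 3.89474298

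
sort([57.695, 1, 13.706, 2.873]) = [1, 2.873, 13.706, 57.695]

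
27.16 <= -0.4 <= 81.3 False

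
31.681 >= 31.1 True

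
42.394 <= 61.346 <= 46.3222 False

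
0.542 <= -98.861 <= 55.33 False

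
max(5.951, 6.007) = 6.007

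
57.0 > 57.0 False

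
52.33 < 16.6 False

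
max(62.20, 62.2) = 62.2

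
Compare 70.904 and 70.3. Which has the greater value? 70.904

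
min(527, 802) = 527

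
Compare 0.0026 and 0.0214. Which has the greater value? 0.0214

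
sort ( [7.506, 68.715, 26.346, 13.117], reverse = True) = [68.715, 26.346, 13.117, 7.506]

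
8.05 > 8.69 False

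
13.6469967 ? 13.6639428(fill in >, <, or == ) <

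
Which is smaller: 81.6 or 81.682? 81.6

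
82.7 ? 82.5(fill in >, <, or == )>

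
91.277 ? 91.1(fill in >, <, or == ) >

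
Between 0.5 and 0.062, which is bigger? 0.5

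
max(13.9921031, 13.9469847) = 13.9921031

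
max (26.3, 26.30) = 26.30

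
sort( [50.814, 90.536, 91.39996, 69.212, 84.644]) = [50.814, 69.212, 84.644, 90.536, 91.39996]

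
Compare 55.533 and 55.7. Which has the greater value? 55.7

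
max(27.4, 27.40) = 27.40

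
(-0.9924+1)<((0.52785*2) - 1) True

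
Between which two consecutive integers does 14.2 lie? 14 and 15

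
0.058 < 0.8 True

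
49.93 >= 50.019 False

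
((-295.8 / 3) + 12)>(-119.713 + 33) True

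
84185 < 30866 False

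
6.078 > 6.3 False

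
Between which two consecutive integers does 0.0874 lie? 0 and 1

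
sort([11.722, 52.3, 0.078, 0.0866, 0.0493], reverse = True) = [52.3, 11.722, 0.0866, 0.078, 0.0493]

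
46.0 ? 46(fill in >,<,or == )==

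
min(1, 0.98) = 0.98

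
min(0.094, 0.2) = 0.094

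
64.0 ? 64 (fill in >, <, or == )==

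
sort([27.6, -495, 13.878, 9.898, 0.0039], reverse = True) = [27.6, 13.878, 9.898, 0.0039, -495]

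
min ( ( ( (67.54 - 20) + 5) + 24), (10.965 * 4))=43.86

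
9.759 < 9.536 False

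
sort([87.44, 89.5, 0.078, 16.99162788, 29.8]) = [0.078, 16.99162788, 29.8, 87.44, 89.5]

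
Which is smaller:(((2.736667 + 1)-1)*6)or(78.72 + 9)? (((2.736667 + 1)-1)*6)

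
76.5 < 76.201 False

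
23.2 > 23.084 True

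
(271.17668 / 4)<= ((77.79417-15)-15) False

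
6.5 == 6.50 True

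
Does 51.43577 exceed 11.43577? Yes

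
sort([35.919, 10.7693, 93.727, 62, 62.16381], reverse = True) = [93.727, 62.16381, 62, 35.919, 10.7693]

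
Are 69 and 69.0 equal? Yes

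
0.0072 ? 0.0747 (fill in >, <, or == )<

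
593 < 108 False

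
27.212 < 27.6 True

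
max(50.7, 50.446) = 50.7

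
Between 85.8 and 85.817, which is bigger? 85.817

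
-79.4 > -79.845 True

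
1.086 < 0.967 False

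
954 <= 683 False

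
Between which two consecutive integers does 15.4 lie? 15 and 16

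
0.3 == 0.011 False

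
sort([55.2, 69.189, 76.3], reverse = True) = [76.3, 69.189, 55.2]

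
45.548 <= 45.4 False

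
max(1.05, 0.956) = 1.05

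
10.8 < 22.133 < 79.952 True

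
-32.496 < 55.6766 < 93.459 True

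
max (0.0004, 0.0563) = 0.0563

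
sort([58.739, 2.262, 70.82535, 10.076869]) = [2.262, 10.076869, 58.739, 70.82535]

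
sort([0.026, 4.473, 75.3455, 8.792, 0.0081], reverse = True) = [75.3455, 8.792, 4.473, 0.026, 0.0081]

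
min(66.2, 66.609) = 66.2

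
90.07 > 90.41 False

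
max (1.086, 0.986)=1.086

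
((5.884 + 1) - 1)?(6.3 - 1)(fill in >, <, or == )>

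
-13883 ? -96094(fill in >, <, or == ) >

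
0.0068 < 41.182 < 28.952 False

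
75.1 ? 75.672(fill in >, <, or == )<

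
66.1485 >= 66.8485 False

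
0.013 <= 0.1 True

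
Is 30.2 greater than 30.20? No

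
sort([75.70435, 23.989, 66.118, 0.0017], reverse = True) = [75.70435, 66.118, 23.989, 0.0017]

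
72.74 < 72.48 False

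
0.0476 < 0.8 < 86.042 True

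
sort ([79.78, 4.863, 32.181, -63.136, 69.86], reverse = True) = [79.78, 69.86, 32.181, 4.863, -63.136]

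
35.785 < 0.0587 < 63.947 False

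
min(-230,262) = -230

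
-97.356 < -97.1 True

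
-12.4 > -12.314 False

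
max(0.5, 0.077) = 0.5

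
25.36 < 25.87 True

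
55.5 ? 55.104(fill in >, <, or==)>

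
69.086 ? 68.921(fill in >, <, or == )>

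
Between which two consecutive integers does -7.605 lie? -8 and -7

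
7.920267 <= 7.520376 False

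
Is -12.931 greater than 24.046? No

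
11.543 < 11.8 True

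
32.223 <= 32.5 True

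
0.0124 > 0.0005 True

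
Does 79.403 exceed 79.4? Yes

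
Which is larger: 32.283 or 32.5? 32.5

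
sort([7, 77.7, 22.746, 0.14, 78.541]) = [0.14, 7, 22.746, 77.7, 78.541]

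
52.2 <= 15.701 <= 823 False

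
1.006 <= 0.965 False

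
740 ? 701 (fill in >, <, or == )>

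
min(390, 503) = 390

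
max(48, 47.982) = 48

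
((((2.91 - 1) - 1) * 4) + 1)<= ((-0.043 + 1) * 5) True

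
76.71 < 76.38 False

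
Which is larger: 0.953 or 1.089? 1.089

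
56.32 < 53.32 False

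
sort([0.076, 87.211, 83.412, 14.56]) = [0.076, 14.56, 83.412, 87.211]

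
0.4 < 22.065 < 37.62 True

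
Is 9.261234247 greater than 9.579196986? No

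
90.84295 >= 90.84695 False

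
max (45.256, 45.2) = 45.256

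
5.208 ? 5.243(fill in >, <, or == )<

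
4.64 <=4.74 True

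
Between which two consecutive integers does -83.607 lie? -84 and -83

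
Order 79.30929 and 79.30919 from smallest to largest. 79.30919, 79.30929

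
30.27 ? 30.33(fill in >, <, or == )<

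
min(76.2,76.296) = 76.2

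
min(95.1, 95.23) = 95.1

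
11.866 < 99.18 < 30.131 False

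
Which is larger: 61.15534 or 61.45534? 61.45534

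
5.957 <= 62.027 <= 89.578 True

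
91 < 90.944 False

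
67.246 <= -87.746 False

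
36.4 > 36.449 False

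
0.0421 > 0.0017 True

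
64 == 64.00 True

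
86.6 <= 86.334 False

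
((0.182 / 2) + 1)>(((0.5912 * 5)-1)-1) True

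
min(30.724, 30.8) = 30.724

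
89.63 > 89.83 False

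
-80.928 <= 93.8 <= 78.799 False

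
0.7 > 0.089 True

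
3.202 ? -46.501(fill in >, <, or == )>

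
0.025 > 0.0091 True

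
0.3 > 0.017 True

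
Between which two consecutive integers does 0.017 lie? 0 and 1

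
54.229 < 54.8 True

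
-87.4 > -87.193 False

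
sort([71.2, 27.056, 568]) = [27.056, 71.2, 568]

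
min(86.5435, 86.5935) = 86.5435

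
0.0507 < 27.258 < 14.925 False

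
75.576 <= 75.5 False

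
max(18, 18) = 18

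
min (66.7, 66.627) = 66.627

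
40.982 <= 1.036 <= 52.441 False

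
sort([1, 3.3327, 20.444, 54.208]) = [1, 3.3327, 20.444, 54.208]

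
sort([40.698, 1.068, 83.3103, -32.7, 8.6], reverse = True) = [83.3103, 40.698, 8.6, 1.068, -32.7]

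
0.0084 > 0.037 False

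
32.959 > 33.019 False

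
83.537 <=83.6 True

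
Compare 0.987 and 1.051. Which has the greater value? 1.051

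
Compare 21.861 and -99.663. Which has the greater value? 21.861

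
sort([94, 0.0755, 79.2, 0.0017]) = [0.0017, 0.0755, 79.2, 94]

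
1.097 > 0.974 True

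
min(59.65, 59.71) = 59.65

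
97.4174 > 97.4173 True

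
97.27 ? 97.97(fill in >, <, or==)<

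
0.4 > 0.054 True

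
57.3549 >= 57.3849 False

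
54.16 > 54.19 False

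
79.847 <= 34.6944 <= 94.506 False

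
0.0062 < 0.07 True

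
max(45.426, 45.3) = 45.426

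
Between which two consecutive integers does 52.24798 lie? 52 and 53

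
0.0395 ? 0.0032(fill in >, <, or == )>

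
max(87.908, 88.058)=88.058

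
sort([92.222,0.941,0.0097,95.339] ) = [0.0097,0.941,92.222,95.339]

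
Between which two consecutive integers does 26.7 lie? 26 and 27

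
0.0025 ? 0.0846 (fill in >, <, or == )<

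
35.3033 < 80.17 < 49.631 False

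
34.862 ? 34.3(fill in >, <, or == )>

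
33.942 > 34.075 False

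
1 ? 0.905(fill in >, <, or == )>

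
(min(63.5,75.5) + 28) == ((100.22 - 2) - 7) False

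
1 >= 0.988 True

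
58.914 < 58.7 False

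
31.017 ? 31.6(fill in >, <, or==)<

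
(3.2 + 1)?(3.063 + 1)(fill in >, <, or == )>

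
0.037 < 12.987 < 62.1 True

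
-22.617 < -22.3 True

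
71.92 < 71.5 False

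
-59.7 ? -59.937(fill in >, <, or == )>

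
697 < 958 True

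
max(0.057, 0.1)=0.1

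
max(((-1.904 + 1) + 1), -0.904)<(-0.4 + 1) True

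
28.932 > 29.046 False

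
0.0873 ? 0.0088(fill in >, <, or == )>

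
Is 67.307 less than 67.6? Yes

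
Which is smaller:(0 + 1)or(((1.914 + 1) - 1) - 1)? (((1.914 + 1) - 1) - 1)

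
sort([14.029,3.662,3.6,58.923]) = [3.6,3.662,14.029,58.923]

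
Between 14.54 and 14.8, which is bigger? 14.8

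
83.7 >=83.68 True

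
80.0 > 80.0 False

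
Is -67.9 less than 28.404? Yes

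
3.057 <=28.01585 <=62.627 True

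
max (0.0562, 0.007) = 0.0562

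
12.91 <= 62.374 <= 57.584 False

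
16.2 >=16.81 False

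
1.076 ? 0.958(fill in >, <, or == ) >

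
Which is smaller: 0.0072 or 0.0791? 0.0072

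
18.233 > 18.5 False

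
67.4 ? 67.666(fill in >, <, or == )<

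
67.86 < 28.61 False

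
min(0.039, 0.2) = 0.039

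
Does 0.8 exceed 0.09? Yes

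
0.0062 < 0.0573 True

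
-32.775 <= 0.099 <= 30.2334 True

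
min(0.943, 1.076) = 0.943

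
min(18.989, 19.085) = 18.989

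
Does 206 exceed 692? No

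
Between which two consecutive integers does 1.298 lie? 1 and 2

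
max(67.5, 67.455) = 67.5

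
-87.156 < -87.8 False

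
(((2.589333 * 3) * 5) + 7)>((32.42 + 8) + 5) True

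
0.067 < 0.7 True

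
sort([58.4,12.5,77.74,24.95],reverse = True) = [77.74,58.4,24.95,12.5]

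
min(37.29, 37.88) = 37.29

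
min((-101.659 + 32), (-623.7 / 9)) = -69.659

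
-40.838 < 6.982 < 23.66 True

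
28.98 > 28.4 True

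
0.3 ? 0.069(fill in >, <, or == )>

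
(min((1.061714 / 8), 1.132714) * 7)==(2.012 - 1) False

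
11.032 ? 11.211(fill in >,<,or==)<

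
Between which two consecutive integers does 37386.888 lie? 37386 and 37387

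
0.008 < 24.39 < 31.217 True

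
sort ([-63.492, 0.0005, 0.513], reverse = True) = [0.513, 0.0005, -63.492]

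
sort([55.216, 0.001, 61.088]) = [0.001, 55.216, 61.088]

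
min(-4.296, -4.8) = -4.8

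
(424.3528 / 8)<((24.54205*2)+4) True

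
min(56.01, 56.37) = 56.01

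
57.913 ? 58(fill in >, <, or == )<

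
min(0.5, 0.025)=0.025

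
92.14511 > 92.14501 True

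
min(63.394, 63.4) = 63.394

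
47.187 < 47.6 True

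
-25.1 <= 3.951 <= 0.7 False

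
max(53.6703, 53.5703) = 53.6703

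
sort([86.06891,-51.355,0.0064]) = [-51.355,0.0064,86.06891]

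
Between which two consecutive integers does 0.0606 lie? 0 and 1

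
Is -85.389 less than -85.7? No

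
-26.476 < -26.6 False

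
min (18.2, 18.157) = 18.157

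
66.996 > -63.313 True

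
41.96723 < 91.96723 True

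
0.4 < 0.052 False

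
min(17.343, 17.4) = 17.343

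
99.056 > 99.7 False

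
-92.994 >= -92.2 False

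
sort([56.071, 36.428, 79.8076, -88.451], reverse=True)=[79.8076, 56.071, 36.428, -88.451]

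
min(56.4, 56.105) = 56.105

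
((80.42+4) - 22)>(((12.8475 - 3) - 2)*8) False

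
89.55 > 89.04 True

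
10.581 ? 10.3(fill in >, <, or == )>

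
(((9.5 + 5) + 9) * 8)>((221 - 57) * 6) False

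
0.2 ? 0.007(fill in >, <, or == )>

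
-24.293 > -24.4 True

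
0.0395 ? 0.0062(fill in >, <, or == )>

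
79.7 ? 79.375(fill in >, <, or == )>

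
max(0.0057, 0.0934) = 0.0934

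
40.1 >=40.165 False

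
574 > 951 False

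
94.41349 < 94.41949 True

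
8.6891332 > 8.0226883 True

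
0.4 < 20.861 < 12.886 False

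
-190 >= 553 False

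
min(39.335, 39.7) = 39.335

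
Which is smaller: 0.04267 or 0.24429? 0.04267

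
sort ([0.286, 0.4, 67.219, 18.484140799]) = [0.286, 0.4, 18.484140799, 67.219]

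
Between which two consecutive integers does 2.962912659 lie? 2 and 3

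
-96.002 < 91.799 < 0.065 False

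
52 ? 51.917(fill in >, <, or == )>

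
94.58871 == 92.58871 False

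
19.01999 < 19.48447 True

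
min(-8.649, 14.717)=-8.649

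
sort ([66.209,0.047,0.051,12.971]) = [0.047,0.051,12.971,66.209]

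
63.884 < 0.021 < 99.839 False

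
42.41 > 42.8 False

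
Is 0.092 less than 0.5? Yes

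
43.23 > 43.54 False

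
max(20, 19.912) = 20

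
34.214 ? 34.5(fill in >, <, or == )<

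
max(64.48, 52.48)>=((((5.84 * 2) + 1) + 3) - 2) True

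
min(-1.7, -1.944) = -1.944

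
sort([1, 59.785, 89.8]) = [1, 59.785, 89.8]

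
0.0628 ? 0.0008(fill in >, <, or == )>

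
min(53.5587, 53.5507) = 53.5507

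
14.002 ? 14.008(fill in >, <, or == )<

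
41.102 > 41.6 False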